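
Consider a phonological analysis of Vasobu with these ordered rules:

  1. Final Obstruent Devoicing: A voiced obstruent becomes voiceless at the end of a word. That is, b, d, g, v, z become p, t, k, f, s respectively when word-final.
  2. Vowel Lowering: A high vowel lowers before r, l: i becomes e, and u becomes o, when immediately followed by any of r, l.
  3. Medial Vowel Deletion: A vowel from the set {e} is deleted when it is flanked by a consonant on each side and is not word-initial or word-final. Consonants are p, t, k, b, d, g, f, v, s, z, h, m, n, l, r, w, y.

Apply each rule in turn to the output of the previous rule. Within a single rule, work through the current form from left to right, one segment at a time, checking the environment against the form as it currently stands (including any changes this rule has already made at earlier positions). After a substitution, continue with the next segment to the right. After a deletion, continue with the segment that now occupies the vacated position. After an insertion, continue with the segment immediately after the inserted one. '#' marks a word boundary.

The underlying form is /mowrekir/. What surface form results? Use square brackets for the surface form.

1 Final Obstruent Devoicing: no change — [mowrekir]
2 Vowel Lowering: [mowrekir] → [mowreker]
3 Medial Vowel Deletion: [mowreker] → [mowrkr]

[mowrkr]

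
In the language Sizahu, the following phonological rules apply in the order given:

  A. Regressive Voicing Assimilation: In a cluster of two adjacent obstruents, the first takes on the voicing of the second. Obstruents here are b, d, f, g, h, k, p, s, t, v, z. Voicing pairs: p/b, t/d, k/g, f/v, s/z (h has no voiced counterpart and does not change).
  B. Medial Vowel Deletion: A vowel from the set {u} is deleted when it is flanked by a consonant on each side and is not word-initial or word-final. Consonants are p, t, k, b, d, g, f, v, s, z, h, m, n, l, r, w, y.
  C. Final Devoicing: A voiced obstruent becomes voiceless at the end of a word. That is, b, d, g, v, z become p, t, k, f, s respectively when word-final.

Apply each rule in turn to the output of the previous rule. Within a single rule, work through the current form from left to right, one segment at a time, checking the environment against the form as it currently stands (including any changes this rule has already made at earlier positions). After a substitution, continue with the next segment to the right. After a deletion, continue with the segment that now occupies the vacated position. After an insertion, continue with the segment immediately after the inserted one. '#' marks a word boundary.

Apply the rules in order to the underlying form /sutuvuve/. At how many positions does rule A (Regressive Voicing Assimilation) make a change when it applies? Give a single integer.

0

A Regressive Voicing Assimilation: no change — [sutuvuve]
B Medial Vowel Deletion: [sutuvuve] → [stvve]
C Final Devoicing: no change — [stvve]
Rule A changed 0 position(s).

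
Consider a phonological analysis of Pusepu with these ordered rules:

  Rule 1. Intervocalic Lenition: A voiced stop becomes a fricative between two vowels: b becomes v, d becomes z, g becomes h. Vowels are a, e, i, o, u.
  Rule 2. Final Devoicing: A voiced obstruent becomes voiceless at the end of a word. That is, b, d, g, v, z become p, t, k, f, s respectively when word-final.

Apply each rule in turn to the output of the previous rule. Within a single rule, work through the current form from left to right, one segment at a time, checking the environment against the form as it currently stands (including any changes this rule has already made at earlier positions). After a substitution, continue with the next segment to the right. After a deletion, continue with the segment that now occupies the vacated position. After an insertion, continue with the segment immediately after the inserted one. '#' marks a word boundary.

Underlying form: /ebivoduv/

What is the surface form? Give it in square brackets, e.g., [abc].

[evivozuf]

Rule 1 Intervocalic Lenition: [ebivoduv] → [evivozuv]
Rule 2 Final Devoicing: [evivozuv] → [evivozuf]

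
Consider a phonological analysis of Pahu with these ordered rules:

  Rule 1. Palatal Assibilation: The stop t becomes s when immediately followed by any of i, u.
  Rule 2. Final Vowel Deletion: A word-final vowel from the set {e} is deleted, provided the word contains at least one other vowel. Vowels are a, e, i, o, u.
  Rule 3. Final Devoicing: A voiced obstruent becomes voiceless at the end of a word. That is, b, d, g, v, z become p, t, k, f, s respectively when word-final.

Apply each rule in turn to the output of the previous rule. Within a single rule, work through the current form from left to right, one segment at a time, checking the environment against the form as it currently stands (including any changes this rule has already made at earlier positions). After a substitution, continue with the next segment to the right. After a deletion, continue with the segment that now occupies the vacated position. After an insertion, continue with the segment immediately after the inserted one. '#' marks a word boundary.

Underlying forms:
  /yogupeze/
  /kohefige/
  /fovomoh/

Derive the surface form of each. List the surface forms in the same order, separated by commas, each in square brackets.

[yogupes], [kohefik], [fovomoh]

/yogupeze/:
  Rule 1 Palatal Assibilation: no change — [yogupeze]
  Rule 2 Final Vowel Deletion: [yogupeze] → [yogupez]
  Rule 3 Final Devoicing: [yogupez] → [yogupes]
/kohefige/:
  Rule 1 Palatal Assibilation: no change — [kohefige]
  Rule 2 Final Vowel Deletion: [kohefige] → [kohefig]
  Rule 3 Final Devoicing: [kohefig] → [kohefik]
/fovomoh/:
  Rule 1 Palatal Assibilation: no change — [fovomoh]
  Rule 2 Final Vowel Deletion: no change — [fovomoh]
  Rule 3 Final Devoicing: no change — [fovomoh]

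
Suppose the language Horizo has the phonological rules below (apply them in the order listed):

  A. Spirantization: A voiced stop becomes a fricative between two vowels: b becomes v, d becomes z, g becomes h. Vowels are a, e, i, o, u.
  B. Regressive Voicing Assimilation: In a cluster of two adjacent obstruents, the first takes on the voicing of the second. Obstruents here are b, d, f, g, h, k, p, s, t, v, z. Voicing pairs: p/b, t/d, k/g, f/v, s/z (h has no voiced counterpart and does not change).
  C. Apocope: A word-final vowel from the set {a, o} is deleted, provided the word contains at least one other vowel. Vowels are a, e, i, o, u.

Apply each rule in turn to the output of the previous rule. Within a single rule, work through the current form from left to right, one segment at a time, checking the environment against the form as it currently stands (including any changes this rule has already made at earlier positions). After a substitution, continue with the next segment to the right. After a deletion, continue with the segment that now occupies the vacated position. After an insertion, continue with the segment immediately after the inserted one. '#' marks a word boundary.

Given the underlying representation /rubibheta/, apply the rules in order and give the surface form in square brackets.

[ruviphet]

A Spirantization: [rubibheta] → [ruvibheta]
B Regressive Voicing Assimilation: [ruvibheta] → [ruvipheta]
C Apocope: [ruvipheta] → [ruviphet]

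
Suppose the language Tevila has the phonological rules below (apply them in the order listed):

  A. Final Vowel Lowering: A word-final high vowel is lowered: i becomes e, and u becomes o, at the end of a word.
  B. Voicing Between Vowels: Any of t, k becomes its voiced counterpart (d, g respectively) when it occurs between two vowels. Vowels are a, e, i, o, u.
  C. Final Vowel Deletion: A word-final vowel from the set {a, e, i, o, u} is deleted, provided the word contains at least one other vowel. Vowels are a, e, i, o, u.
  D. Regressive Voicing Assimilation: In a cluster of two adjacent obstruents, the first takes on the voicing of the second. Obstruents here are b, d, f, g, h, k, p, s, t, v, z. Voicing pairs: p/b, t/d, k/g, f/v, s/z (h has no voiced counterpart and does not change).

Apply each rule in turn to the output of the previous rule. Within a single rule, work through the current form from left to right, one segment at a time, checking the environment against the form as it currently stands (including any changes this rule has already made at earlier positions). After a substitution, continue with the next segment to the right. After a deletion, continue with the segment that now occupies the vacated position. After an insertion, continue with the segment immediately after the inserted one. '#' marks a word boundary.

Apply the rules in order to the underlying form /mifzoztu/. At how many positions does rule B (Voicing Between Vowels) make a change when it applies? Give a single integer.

A Final Vowel Lowering: [mifzoztu] → [mifzozto]
B Voicing Between Vowels: no change — [mifzozto]
C Final Vowel Deletion: [mifzozto] → [mifzozt]
D Regressive Voicing Assimilation: [mifzozt] → [mivzost]
Rule B changed 0 position(s).

0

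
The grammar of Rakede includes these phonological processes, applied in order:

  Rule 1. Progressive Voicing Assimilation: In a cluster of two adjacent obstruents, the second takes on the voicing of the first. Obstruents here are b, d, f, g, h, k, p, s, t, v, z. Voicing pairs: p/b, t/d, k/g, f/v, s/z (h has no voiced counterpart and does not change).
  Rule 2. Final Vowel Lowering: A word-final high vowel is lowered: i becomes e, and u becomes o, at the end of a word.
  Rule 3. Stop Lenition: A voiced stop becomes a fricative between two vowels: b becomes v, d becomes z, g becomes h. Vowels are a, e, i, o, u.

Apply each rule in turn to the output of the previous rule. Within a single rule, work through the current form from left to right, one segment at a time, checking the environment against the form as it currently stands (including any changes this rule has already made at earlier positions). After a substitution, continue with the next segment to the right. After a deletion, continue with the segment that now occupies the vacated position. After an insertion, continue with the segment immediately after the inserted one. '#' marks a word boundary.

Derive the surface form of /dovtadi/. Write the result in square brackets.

Rule 1 Progressive Voicing Assimilation: [dovtadi] → [dovdadi]
Rule 2 Final Vowel Lowering: [dovdadi] → [dovdade]
Rule 3 Stop Lenition: [dovdade] → [dovdaze]

[dovdaze]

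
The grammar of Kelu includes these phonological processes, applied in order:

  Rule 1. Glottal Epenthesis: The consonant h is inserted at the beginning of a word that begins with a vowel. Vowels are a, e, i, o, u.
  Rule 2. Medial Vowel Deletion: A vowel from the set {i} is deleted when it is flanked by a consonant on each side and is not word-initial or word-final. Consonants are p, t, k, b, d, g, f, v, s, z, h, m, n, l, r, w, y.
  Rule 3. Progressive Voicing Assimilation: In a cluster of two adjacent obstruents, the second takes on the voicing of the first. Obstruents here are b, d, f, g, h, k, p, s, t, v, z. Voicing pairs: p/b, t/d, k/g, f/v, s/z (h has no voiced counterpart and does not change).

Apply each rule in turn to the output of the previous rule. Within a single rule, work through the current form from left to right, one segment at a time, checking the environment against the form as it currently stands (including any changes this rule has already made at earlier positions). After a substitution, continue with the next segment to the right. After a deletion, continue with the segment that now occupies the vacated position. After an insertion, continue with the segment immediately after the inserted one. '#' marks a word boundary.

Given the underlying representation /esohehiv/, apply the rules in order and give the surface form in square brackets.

Rule 1 Glottal Epenthesis: [esohehiv] → [hesohehiv]
Rule 2 Medial Vowel Deletion: [hesohehiv] → [hesohehv]
Rule 3 Progressive Voicing Assimilation: [hesohehv] → [hesohehf]

[hesohehf]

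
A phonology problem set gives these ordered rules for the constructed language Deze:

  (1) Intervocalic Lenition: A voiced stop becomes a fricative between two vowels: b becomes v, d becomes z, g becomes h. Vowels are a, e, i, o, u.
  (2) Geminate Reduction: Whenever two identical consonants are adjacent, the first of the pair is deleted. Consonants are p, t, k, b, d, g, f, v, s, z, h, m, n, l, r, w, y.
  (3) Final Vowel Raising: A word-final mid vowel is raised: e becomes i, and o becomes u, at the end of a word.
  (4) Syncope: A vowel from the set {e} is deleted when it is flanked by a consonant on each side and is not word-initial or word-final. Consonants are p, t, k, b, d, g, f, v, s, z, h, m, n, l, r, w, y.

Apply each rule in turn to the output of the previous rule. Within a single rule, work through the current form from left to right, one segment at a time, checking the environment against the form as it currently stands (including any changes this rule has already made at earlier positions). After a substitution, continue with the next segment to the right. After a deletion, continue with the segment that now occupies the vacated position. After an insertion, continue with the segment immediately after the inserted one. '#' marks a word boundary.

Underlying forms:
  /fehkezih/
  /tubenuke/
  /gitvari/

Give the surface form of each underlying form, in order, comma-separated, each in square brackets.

/fehkezih/:
  (1) Intervocalic Lenition: no change — [fehkezih]
  (2) Geminate Reduction: no change — [fehkezih]
  (3) Final Vowel Raising: no change — [fehkezih]
  (4) Syncope: [fehkezih] → [fhkzih]
/tubenuke/:
  (1) Intervocalic Lenition: [tubenuke] → [tuvenuke]
  (2) Geminate Reduction: no change — [tuvenuke]
  (3) Final Vowel Raising: [tuvenuke] → [tuvenuki]
  (4) Syncope: [tuvenuki] → [tuvnuki]
/gitvari/:
  (1) Intervocalic Lenition: no change — [gitvari]
  (2) Geminate Reduction: no change — [gitvari]
  (3) Final Vowel Raising: no change — [gitvari]
  (4) Syncope: no change — [gitvari]

[fhkzih], [tuvnuki], [gitvari]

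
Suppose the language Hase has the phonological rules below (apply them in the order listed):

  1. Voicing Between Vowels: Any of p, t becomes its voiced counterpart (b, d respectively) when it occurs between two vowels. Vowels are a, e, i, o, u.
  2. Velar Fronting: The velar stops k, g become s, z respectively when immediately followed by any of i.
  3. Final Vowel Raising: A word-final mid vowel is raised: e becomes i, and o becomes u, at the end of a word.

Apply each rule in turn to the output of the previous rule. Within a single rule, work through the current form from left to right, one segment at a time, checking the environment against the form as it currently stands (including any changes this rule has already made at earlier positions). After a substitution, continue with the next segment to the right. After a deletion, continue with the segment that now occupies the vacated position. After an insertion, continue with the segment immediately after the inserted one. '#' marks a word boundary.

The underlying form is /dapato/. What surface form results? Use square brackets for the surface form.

1 Voicing Between Vowels: [dapato] → [dabado]
2 Velar Fronting: no change — [dabado]
3 Final Vowel Raising: [dabado] → [dabadu]

[dabadu]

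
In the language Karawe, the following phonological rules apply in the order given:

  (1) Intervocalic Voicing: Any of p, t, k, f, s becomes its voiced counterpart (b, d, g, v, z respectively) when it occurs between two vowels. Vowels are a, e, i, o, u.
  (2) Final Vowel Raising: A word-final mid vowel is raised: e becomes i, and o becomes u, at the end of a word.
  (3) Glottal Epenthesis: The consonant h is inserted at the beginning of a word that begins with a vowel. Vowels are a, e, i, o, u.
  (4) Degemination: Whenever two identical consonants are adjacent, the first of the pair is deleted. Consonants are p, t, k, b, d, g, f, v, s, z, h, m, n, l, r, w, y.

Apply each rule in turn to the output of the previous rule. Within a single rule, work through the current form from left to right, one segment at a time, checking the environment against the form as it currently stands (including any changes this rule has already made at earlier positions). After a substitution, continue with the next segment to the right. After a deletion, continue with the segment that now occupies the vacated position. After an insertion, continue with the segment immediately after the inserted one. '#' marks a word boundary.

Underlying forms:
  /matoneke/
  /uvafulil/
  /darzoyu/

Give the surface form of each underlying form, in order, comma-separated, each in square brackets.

[madonegi], [huvavulil], [darzoyu]

/matoneke/:
  (1) Intervocalic Voicing: [matoneke] → [madonege]
  (2) Final Vowel Raising: [madonege] → [madonegi]
  (3) Glottal Epenthesis: no change — [madonegi]
  (4) Degemination: no change — [madonegi]
/uvafulil/:
  (1) Intervocalic Voicing: [uvafulil] → [uvavulil]
  (2) Final Vowel Raising: no change — [uvavulil]
  (3) Glottal Epenthesis: [uvavulil] → [huvavulil]
  (4) Degemination: no change — [huvavulil]
/darzoyu/:
  (1) Intervocalic Voicing: no change — [darzoyu]
  (2) Final Vowel Raising: no change — [darzoyu]
  (3) Glottal Epenthesis: no change — [darzoyu]
  (4) Degemination: no change — [darzoyu]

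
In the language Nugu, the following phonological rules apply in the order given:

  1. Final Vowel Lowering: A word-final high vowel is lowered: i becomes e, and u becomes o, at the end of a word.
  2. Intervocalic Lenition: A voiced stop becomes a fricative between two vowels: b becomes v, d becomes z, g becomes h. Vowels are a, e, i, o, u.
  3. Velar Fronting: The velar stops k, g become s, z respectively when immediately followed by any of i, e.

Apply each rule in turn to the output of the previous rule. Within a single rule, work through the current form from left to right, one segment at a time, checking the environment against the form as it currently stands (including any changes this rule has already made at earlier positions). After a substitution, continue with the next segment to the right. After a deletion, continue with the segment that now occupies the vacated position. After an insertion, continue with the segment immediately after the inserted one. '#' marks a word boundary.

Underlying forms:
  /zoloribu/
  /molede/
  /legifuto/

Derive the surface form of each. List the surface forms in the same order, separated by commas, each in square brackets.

/zoloribu/:
  1 Final Vowel Lowering: [zoloribu] → [zoloribo]
  2 Intervocalic Lenition: [zoloribo] → [zolorivo]
  3 Velar Fronting: no change — [zolorivo]
/molede/:
  1 Final Vowel Lowering: no change — [molede]
  2 Intervocalic Lenition: [molede] → [moleze]
  3 Velar Fronting: no change — [moleze]
/legifuto/:
  1 Final Vowel Lowering: no change — [legifuto]
  2 Intervocalic Lenition: [legifuto] → [lehifuto]
  3 Velar Fronting: no change — [lehifuto]

[zolorivo], [moleze], [lehifuto]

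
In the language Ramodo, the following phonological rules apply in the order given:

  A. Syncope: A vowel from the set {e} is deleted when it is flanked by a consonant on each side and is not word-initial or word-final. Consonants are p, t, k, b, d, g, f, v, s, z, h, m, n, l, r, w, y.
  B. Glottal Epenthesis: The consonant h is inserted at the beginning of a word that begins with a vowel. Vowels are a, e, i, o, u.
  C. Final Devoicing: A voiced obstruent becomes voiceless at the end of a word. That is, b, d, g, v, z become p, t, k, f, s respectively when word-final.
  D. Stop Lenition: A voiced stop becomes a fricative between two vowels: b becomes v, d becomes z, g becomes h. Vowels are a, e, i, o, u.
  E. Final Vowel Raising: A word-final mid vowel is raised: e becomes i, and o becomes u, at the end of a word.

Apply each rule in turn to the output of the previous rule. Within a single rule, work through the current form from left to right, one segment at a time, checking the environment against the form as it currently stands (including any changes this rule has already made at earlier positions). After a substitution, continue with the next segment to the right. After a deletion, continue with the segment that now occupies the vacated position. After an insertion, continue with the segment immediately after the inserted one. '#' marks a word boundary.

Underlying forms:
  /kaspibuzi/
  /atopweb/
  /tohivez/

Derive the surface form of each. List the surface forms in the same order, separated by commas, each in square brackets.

[kaspivuzi], [hatopwp], [tohivs]

/kaspibuzi/:
  A Syncope: no change — [kaspibuzi]
  B Glottal Epenthesis: no change — [kaspibuzi]
  C Final Devoicing: no change — [kaspibuzi]
  D Stop Lenition: [kaspibuzi] → [kaspivuzi]
  E Final Vowel Raising: no change — [kaspivuzi]
/atopweb/:
  A Syncope: [atopweb] → [atopwb]
  B Glottal Epenthesis: [atopwb] → [hatopwb]
  C Final Devoicing: [hatopwb] → [hatopwp]
  D Stop Lenition: no change — [hatopwp]
  E Final Vowel Raising: no change — [hatopwp]
/tohivez/:
  A Syncope: [tohivez] → [tohivz]
  B Glottal Epenthesis: no change — [tohivz]
  C Final Devoicing: [tohivz] → [tohivs]
  D Stop Lenition: no change — [tohivs]
  E Final Vowel Raising: no change — [tohivs]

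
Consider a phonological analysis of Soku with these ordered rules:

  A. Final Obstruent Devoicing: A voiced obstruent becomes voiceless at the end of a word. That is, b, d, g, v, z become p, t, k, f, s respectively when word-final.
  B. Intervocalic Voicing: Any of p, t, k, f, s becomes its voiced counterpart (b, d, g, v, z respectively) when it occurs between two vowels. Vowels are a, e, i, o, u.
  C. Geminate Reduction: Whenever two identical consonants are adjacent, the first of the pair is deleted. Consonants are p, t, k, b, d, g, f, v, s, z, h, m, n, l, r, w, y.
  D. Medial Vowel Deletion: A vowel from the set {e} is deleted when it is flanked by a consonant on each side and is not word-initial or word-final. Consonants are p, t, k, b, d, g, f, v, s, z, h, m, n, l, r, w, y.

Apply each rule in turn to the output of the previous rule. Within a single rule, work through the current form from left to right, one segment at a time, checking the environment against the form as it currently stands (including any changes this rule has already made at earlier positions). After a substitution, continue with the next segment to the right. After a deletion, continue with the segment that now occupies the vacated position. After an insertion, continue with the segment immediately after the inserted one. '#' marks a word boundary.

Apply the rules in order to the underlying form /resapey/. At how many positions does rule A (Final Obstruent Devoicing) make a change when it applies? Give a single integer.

A Final Obstruent Devoicing: no change — [resapey]
B Intervocalic Voicing: [resapey] → [rezabey]
C Geminate Reduction: no change — [rezabey]
D Medial Vowel Deletion: [rezabey] → [rzaby]
Rule A changed 0 position(s).

0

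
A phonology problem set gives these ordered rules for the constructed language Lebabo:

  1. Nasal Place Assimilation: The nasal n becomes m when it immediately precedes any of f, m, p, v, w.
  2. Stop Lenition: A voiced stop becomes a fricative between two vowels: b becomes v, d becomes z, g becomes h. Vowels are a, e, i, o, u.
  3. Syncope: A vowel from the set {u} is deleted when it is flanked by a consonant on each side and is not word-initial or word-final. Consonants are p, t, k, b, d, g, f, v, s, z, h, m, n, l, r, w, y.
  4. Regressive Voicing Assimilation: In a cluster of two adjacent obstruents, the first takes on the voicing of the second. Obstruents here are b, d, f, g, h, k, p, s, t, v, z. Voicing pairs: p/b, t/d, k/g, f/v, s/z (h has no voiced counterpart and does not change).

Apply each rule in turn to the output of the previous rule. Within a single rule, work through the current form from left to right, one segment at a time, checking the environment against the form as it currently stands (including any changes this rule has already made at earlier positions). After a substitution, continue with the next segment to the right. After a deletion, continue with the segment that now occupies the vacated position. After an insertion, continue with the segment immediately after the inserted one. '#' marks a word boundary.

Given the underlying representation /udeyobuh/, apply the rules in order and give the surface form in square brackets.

[uzeyofh]

1 Nasal Place Assimilation: no change — [udeyobuh]
2 Stop Lenition: [udeyobuh] → [uzeyovuh]
3 Syncope: [uzeyovuh] → [uzeyovh]
4 Regressive Voicing Assimilation: [uzeyovh] → [uzeyofh]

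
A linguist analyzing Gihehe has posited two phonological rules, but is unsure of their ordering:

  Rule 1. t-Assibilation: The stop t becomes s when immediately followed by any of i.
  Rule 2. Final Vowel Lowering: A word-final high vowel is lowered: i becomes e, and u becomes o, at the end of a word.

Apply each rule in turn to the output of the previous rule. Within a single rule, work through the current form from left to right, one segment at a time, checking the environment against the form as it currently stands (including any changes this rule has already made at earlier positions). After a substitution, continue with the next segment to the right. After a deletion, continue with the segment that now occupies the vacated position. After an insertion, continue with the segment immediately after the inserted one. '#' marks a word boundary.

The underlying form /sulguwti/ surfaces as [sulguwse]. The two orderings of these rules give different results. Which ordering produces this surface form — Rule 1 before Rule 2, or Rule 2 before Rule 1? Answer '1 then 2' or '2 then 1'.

1 then 2

Order 1 then 2:
  1 t-Assibilation: [sulguwti] → [sulguwsi]
  2 Final Vowel Lowering: [sulguwsi] → [sulguwse]
  result: [sulguwse]
Order 2 then 1:
  2 Final Vowel Lowering: [sulguwti] → [sulguwte]
  1 t-Assibilation: no change — [sulguwte]
  result: [sulguwte]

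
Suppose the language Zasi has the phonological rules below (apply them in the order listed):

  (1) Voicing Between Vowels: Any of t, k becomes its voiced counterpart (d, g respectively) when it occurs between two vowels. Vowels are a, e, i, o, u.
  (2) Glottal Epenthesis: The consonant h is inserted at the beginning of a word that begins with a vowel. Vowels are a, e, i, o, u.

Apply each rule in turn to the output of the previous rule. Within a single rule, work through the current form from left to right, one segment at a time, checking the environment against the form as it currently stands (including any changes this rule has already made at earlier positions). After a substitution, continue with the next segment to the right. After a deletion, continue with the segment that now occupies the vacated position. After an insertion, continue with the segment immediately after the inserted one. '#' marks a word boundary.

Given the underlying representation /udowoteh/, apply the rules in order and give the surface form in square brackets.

[hudowodeh]

(1) Voicing Between Vowels: [udowoteh] → [udowodeh]
(2) Glottal Epenthesis: [udowodeh] → [hudowodeh]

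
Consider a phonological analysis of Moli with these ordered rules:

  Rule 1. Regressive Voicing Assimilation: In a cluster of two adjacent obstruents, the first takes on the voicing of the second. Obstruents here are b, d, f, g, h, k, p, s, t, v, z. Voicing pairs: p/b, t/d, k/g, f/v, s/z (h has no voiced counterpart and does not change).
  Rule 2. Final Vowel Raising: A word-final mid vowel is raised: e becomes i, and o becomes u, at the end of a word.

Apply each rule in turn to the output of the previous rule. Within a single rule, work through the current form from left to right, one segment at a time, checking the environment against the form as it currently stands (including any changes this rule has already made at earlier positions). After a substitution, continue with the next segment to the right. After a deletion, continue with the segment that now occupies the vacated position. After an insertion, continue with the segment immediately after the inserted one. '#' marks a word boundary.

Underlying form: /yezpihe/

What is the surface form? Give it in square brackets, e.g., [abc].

Rule 1 Regressive Voicing Assimilation: [yezpihe] → [yespihe]
Rule 2 Final Vowel Raising: [yespihe] → [yespihi]

[yespihi]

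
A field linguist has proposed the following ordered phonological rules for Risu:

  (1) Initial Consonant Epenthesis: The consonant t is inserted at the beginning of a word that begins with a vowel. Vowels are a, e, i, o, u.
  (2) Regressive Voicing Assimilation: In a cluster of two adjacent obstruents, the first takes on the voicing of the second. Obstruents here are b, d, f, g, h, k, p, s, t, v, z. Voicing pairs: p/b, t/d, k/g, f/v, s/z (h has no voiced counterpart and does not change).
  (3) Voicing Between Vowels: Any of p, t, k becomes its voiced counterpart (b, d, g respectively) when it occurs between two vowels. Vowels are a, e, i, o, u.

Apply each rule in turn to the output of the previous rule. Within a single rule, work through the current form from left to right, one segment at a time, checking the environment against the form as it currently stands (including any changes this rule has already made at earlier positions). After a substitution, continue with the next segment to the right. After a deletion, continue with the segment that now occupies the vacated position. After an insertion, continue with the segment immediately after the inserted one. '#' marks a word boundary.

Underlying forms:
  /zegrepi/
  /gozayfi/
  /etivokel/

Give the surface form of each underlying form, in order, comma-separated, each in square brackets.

/zegrepi/:
  (1) Initial Consonant Epenthesis: no change — [zegrepi]
  (2) Regressive Voicing Assimilation: no change — [zegrepi]
  (3) Voicing Between Vowels: [zegrepi] → [zegrebi]
/gozayfi/:
  (1) Initial Consonant Epenthesis: no change — [gozayfi]
  (2) Regressive Voicing Assimilation: no change — [gozayfi]
  (3) Voicing Between Vowels: no change — [gozayfi]
/etivokel/:
  (1) Initial Consonant Epenthesis: [etivokel] → [tetivokel]
  (2) Regressive Voicing Assimilation: no change — [tetivokel]
  (3) Voicing Between Vowels: [tetivokel] → [tedivogel]

[zegrebi], [gozayfi], [tedivogel]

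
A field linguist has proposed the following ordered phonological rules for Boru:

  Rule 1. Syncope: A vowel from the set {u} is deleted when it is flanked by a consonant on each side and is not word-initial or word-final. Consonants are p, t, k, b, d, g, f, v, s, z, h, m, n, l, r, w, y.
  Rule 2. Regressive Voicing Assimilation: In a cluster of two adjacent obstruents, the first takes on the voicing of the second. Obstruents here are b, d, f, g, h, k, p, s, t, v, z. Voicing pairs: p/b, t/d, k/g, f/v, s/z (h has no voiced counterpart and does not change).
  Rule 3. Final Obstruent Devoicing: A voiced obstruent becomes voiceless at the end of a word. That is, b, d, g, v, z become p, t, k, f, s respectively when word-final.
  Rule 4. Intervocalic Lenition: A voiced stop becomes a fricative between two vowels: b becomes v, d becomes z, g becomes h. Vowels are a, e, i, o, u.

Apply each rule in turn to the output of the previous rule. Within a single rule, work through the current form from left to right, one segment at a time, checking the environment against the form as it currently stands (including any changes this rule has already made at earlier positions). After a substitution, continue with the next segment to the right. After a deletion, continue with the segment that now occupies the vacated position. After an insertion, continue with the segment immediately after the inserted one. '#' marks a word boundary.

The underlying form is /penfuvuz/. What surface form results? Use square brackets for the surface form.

Rule 1 Syncope: [penfuvuz] → [penfvz]
Rule 2 Regressive Voicing Assimilation: [penfvz] → [penvvz]
Rule 3 Final Obstruent Devoicing: [penvvz] → [penvvs]
Rule 4 Intervocalic Lenition: no change — [penvvs]

[penvvs]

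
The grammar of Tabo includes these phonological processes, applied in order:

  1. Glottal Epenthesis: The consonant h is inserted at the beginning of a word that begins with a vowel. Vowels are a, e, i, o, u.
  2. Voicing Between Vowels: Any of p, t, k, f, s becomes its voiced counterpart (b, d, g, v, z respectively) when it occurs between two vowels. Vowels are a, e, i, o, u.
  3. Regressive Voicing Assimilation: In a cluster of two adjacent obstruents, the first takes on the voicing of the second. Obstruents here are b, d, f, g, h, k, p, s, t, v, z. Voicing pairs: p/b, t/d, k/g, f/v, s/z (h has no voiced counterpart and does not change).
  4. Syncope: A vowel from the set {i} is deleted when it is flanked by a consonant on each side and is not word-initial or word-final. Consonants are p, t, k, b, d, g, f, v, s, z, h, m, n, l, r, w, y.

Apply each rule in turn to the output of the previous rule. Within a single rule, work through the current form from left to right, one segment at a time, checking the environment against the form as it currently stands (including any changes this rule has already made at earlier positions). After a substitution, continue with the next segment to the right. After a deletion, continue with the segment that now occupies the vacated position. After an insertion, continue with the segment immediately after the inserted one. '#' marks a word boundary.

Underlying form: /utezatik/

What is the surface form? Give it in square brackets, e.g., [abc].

[hudezadk]

1 Glottal Epenthesis: [utezatik] → [hutezatik]
2 Voicing Between Vowels: [hutezatik] → [hudezadik]
3 Regressive Voicing Assimilation: no change — [hudezadik]
4 Syncope: [hudezadik] → [hudezadk]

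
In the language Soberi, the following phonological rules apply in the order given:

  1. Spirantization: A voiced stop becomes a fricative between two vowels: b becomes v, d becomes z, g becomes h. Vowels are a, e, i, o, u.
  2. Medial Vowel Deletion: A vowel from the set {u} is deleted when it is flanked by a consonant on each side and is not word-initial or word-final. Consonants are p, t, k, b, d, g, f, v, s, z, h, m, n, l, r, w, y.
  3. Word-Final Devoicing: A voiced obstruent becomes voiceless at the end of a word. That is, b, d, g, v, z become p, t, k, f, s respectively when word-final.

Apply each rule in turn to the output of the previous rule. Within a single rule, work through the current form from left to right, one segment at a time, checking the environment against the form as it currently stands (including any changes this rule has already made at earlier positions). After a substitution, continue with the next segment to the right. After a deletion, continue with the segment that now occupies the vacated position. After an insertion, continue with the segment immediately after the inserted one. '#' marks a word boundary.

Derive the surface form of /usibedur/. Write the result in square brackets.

[usivezr]

1 Spirantization: [usibedur] → [usivezur]
2 Medial Vowel Deletion: [usivezur] → [usivezr]
3 Word-Final Devoicing: no change — [usivezr]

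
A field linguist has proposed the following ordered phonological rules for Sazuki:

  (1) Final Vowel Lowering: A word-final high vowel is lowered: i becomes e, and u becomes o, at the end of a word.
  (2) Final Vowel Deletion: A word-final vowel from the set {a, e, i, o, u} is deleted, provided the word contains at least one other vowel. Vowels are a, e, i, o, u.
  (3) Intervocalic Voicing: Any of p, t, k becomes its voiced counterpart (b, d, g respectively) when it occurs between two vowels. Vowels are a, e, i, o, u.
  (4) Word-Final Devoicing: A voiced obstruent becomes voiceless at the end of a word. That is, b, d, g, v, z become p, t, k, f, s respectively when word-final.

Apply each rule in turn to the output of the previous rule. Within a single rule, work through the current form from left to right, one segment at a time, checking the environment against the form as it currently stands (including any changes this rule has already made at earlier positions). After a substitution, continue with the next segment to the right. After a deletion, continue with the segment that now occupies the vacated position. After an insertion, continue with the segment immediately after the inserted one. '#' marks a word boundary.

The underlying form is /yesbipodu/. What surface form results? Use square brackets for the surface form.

(1) Final Vowel Lowering: [yesbipodu] → [yesbipodo]
(2) Final Vowel Deletion: [yesbipodo] → [yesbipod]
(3) Intervocalic Voicing: [yesbipod] → [yesbibod]
(4) Word-Final Devoicing: [yesbibod] → [yesbibot]

[yesbibot]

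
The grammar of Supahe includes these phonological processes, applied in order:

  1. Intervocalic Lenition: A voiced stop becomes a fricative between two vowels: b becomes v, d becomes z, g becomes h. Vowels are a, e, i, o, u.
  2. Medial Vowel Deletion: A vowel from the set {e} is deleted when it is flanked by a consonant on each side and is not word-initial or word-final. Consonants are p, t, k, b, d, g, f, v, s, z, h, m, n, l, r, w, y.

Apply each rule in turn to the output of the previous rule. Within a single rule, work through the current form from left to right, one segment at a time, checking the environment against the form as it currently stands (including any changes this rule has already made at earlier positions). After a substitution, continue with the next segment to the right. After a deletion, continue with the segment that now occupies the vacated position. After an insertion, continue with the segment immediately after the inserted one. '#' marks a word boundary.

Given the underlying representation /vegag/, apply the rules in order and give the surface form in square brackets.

[vhag]

1 Intervocalic Lenition: [vegag] → [vehag]
2 Medial Vowel Deletion: [vehag] → [vhag]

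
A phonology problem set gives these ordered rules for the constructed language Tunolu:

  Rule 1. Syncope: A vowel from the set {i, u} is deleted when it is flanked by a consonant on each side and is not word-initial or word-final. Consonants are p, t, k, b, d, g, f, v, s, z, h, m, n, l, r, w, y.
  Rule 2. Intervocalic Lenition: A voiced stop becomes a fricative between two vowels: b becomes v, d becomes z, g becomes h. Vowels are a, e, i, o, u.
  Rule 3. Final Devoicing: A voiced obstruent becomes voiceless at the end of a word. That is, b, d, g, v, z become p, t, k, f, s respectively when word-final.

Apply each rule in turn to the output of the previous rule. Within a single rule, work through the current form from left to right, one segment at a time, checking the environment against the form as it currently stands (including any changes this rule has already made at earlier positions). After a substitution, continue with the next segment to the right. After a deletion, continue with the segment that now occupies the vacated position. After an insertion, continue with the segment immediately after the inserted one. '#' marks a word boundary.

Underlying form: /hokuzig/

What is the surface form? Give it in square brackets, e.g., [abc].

Rule 1 Syncope: [hokuzig] → [hokzg]
Rule 2 Intervocalic Lenition: no change — [hokzg]
Rule 3 Final Devoicing: [hokzg] → [hokzk]

[hokzk]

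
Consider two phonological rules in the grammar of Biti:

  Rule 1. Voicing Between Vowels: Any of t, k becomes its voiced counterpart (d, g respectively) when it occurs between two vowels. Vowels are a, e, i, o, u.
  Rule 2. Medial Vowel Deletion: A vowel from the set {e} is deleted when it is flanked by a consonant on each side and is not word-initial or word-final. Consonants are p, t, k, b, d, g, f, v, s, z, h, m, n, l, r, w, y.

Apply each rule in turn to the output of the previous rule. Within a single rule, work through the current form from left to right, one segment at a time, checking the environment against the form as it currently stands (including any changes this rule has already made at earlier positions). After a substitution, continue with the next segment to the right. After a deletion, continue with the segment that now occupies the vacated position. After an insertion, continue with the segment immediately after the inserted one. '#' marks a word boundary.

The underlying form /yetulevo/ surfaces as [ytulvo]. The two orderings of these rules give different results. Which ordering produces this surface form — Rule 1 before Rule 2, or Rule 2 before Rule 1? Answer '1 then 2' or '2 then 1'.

2 then 1

Order 1 then 2:
  1 Voicing Between Vowels: [yetulevo] → [yedulevo]
  2 Medial Vowel Deletion: [yedulevo] → [ydulvo]
  result: [ydulvo]
Order 2 then 1:
  2 Medial Vowel Deletion: [yetulevo] → [ytulvo]
  1 Voicing Between Vowels: no change — [ytulvo]
  result: [ytulvo]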